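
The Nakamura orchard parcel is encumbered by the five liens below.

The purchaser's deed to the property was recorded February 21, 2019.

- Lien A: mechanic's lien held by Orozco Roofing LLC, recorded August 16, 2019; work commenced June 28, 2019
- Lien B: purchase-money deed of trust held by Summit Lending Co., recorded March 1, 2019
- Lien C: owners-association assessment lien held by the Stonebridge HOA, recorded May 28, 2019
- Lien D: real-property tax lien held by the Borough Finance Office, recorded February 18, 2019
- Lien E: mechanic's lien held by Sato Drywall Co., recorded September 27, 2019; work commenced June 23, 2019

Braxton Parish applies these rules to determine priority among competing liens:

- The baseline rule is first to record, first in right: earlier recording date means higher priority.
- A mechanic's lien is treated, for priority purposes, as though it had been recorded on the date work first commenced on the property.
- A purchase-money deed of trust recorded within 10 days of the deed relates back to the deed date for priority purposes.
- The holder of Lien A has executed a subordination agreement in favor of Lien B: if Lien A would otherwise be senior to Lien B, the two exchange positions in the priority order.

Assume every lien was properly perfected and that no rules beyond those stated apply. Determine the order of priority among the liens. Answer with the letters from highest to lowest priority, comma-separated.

Effective dates: A relates back to June 28, 2019 (work commenced); B was recorded within the 10-day window, so its effective date is the deed date February 21, 2019; E is treated as recorded June 23, 2019, the work-commencement date.
By effective date: D (February 18, 2019), B (February 21, 2019), C (May 28, 2019), E (June 23, 2019), A (June 28, 2019).
A already ranks below B; the subordination has no effect.

D, B, C, E, A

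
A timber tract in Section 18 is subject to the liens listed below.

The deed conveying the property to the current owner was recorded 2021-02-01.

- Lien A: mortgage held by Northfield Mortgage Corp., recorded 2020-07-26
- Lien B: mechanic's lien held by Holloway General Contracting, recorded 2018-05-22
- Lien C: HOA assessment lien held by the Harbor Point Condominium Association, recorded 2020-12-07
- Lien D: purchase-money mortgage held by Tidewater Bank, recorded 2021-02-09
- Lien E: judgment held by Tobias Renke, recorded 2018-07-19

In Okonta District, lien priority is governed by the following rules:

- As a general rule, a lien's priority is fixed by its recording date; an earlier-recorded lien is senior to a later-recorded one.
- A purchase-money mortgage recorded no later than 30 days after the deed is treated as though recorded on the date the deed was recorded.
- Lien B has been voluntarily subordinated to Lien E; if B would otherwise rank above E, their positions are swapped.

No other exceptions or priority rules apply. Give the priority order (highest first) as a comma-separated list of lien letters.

Effective dates after the stated exceptions: D was recorded within the 30-day window, so its effective date is the deed date 2021-02-01.
Sorted by effective date: B (2018-05-22), E (2018-07-19), A (2020-07-26), C (2020-12-07), D (2021-02-01).
B is senior to E before the subordination, so the two trade places.

E, B, A, C, D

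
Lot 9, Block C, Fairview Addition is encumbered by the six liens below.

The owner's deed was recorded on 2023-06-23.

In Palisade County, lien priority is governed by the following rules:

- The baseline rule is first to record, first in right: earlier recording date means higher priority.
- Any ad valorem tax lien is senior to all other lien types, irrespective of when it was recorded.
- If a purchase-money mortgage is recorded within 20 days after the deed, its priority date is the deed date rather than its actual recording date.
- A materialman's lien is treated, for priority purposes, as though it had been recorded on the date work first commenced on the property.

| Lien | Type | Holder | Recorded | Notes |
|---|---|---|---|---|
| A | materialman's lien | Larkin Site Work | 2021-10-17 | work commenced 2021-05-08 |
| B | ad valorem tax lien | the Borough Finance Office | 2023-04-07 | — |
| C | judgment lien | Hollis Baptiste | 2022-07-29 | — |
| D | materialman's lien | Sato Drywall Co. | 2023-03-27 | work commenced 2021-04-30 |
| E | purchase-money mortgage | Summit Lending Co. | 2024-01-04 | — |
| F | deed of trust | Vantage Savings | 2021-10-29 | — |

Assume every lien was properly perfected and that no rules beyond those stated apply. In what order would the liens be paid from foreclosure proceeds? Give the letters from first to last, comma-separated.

Adjusting effective dates: A is treated as recorded 2021-05-08, the work-commencement date; D's effective date is 2021-04-30, when work began; E was recorded 195 days after the deed — beyond 20 days — so no relation-back applies.
B is an ad valorem tax lien, so it outranks all other liens regardless of date.
The other liens, earliest effective date first: D (2021-04-30), A (2021-05-08), F (2021-10-29), C (2022-07-29), E (2024-01-04).

B, D, A, F, C, E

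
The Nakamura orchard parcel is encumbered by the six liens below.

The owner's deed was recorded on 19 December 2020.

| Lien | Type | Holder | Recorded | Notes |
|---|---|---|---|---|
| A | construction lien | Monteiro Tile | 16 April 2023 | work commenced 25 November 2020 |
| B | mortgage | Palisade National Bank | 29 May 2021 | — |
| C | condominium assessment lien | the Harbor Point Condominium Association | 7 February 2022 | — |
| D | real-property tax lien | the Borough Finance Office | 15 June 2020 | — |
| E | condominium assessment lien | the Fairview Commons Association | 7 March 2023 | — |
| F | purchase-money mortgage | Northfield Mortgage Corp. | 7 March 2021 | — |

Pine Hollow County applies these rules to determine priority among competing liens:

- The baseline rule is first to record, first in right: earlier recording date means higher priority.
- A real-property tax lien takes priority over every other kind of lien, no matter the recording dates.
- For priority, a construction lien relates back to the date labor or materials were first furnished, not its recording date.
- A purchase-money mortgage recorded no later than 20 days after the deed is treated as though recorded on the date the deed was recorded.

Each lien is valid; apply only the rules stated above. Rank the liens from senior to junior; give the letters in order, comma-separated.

D, A, F, B, C, E

Effective dates: A's effective date is 25 November 2020, when work began; F was recorded 78 days after the deed, outside the 20-day window, so it keeps its recording date.
D is a real-property tax lien, so it outranks all other liens regardless of date.
Ordering the rest by effective date: A (25 November 2020), F (7 March 2021), B (29 May 2021), C (7 February 2022), E (7 March 2023).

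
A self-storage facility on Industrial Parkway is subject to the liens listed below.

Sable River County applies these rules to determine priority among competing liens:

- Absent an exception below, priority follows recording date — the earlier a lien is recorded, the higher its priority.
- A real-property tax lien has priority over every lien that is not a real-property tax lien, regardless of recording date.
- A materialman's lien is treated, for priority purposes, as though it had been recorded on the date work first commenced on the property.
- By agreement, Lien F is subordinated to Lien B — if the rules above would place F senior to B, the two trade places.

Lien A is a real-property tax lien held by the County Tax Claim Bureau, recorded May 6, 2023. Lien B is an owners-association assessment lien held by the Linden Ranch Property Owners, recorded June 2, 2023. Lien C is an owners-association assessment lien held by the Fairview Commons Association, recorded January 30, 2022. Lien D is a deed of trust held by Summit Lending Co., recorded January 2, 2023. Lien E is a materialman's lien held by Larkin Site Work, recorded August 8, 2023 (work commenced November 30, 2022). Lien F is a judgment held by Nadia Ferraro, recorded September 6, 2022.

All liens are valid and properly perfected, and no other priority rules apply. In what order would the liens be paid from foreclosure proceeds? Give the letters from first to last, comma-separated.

First, effective dates: E relates back to November 30, 2022 (work commenced).
A is a real-property tax lien, so it outranks all other liens regardless of date.
Remaining liens by effective date: C (January 30, 2022), F (September 6, 2022), E (November 30, 2022), D (January 2, 2023), B (June 2, 2023).
Because F would otherwise rank above B, the subordination swaps them.

A, C, B, E, D, F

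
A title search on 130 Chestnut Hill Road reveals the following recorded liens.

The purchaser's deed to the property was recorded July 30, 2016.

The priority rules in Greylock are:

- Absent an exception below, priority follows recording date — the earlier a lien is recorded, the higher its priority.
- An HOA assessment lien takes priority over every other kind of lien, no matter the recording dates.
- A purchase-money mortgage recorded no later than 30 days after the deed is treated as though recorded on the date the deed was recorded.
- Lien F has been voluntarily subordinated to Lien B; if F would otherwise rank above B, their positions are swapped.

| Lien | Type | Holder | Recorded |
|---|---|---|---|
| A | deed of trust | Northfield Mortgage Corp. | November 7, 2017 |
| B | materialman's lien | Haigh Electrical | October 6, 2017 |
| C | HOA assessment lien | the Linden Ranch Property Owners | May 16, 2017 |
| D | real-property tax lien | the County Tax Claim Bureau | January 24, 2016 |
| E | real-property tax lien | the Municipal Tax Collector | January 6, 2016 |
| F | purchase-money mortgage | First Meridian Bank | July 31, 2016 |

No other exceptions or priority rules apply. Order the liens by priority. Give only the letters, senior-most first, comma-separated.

C, E, D, B, F, A

First, effective dates: F relates back to the deed date July 30, 2016.
As an HOA assessment lien, C is senior to every other lien.
Remaining liens by effective date: E (January 6, 2016), D (January 24, 2016), F (July 30, 2016), B (October 6, 2017), A (November 7, 2017).
F would otherwise be senior to B, so under the subordination agreement F and B exchange positions.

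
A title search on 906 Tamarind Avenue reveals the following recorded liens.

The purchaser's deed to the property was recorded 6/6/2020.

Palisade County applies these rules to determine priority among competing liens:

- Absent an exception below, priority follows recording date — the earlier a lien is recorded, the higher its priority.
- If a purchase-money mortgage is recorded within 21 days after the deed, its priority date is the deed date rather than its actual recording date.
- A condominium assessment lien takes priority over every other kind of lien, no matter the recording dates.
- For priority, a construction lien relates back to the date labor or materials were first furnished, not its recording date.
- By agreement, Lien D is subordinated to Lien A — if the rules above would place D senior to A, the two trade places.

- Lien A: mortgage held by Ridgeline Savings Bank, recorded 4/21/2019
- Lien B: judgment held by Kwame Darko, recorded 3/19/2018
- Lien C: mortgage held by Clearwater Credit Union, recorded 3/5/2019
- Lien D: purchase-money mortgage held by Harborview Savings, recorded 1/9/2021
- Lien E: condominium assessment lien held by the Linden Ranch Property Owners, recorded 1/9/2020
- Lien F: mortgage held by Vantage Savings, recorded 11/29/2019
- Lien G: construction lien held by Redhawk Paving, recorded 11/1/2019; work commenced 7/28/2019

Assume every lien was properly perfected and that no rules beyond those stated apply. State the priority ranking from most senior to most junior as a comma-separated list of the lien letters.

Effective dates after the stated exceptions: D was recorded 217 days after the deed — beyond 21 days — so no relation-back applies; G is treated as recorded 7/28/2019, the work-commencement date.
E is a condominium assessment lien, so it outranks all other liens regardless of date.
The other liens, earliest effective date first: B (3/19/2018), C (3/5/2019), A (4/21/2019), G (7/28/2019), F (11/29/2019), D (1/9/2021).
Since D is not senior to A, the subordination leaves the order unchanged.

E, B, C, A, G, F, D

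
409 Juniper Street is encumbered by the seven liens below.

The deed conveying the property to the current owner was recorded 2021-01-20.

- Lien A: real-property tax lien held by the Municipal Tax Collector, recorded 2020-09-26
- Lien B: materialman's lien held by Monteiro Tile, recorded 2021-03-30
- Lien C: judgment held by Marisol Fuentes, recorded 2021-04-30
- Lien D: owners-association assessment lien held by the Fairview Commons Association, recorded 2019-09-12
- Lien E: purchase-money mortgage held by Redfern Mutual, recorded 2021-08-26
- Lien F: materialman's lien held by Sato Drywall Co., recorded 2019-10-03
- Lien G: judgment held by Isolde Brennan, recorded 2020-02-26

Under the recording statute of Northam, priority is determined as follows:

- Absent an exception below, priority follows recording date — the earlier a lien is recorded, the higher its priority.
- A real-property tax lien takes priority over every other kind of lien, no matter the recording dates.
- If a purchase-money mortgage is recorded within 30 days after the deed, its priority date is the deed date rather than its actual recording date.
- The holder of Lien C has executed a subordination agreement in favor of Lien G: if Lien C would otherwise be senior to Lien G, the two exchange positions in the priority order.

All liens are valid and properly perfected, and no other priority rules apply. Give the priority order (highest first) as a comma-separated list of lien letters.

Adjusting effective dates: E was recorded 218 days after the deed — beyond 30 days — so no relation-back applies.
A is a real-property tax lien and takes priority over every other lien.
Ordering the rest by effective date: D (2019-09-12), F (2019-10-03), G (2020-02-26), B (2021-03-30), C (2021-04-30), E (2021-08-26).
C is already junior to G, so the subordination agreement changes nothing.

A, D, F, G, B, C, E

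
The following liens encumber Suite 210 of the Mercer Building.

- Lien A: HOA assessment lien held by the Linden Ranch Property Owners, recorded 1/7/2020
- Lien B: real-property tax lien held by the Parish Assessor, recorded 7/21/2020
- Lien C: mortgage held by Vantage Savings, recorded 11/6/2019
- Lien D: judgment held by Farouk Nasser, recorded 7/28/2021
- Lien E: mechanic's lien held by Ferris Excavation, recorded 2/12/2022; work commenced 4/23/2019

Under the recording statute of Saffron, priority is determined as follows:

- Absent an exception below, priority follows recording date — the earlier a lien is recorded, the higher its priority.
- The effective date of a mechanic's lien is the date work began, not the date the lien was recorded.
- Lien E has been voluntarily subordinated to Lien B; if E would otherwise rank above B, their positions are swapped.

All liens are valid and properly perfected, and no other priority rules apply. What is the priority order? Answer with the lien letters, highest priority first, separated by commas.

Effective dates after the stated exceptions: E's effective date is 4/23/2019, when work began.
By effective date, earliest first: E (4/23/2019), C (11/6/2019), A (1/7/2020), B (7/21/2020), D (7/28/2021).
E is senior to B before the subordination, so the two trade places.

B, C, A, E, D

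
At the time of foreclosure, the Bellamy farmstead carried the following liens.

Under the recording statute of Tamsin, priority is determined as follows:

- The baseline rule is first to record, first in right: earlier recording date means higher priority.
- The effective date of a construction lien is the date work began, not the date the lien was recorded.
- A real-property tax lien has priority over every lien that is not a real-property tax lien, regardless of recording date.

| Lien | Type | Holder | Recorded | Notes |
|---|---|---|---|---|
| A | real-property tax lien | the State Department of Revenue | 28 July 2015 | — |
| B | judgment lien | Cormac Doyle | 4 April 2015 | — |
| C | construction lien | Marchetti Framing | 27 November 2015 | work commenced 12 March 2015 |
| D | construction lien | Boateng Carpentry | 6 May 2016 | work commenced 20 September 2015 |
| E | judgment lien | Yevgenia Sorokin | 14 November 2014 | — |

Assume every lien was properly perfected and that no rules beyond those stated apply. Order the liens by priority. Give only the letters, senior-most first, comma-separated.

Effective dates: C's effective date is 12 March 2015, when work began; D is treated as recorded 20 September 2015, the work-commencement date.
A, as a real-property tax lien, has superpriority and ranks first.
The other liens, earliest effective date first: E (14 November 2014), C (12 March 2015), B (4 April 2015), D (20 September 2015).

A, E, C, B, D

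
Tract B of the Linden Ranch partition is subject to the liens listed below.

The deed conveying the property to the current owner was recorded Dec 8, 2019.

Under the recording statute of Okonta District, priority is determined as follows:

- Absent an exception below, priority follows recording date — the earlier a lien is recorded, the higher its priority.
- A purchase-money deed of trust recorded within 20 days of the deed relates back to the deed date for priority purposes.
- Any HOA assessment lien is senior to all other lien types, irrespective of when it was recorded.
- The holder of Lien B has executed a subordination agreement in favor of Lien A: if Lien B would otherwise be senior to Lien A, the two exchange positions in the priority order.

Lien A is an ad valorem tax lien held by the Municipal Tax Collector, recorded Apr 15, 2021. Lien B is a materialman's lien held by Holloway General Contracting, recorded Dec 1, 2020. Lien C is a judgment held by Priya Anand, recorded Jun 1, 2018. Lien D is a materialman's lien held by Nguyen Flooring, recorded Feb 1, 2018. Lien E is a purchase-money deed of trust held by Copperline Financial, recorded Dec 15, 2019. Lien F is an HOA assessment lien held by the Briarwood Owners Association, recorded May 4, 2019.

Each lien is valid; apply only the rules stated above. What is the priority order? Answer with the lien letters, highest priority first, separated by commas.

Adjusting effective dates: E relates back to the deed date Dec 8, 2019.
F, as an HOA assessment lien, has superpriority and ranks first.
Remaining liens by effective date: D (Feb 1, 2018), C (Jun 1, 2018), E (Dec 8, 2019), B (Dec 1, 2020), A (Apr 15, 2021).
The subordination applies — B was senior to A — so B and A swap.

F, D, C, E, A, B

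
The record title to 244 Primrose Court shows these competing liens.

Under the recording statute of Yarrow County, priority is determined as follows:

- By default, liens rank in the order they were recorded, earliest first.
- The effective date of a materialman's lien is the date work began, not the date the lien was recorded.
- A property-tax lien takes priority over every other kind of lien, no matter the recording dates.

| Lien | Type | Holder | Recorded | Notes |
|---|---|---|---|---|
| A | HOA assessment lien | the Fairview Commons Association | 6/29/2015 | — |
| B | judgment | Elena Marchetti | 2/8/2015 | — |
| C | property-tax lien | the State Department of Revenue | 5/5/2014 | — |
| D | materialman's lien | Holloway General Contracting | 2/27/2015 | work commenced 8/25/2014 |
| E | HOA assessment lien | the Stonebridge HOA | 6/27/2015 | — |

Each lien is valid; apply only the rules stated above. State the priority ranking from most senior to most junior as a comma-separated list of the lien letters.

C, D, B, E, A

Adjusting effective dates: D relates back to 8/25/2014 (work commenced).
C, as a property-tax lien, has superpriority and ranks first.
Among the remaining liens, by effective date: D (8/25/2014), B (2/8/2015), E (6/27/2015), A (6/29/2015).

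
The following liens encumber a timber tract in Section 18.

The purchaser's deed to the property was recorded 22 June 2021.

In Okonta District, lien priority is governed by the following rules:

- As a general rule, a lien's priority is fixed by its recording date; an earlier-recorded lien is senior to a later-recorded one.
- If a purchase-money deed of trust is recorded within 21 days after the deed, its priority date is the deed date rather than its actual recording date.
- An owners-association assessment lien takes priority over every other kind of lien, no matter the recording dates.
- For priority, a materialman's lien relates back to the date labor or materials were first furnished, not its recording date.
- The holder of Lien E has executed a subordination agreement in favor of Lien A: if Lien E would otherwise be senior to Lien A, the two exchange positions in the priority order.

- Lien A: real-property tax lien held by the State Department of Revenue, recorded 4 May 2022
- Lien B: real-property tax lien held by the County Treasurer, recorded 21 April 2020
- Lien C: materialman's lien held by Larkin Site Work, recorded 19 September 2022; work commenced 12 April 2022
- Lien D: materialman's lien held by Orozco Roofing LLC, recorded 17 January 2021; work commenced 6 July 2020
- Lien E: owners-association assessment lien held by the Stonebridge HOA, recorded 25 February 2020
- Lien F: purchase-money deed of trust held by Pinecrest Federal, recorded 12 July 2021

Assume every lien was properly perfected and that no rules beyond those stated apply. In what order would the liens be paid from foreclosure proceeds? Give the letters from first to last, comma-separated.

Effective dates after the stated exceptions: C relates back to 12 April 2022 (work commenced); D relates back to 6 July 2020 (work commenced); F relates back to the deed date 22 June 2021.
E, as an owners-association assessment lien, has superpriority and ranks first.
Among the remaining liens, by effective date: B (21 April 2020), D (6 July 2020), F (22 June 2021), C (12 April 2022), A (4 May 2022).
The subordination applies — E was senior to A — so E and A swap.

A, B, D, F, C, E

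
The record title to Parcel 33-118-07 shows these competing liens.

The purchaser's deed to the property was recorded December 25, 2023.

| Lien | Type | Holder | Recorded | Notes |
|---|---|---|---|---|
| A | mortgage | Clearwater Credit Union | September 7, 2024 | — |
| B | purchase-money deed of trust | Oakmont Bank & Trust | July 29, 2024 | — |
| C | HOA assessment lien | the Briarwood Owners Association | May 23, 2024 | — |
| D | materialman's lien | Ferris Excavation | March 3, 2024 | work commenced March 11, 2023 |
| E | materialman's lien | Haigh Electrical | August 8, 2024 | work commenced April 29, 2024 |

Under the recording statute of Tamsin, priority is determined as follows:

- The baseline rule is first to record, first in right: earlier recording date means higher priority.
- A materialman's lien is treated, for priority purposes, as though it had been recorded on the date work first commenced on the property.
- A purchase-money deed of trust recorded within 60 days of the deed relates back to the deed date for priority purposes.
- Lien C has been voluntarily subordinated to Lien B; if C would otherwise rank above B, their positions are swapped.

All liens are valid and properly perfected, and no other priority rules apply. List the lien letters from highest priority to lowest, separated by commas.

D, E, B, C, A

Adjusting effective dates: B was recorded 217 days after the deed, outside the 60-day window, so it keeps its recording date; D relates back to March 11, 2023 (work commenced); E is treated as recorded April 29, 2024, the work-commencement date.
Ordering by effective date: D (March 11, 2023), E (April 29, 2024), C (May 23, 2024), B (July 29, 2024), A (September 7, 2024).
Because C would otherwise rank above B, the subordination swaps them.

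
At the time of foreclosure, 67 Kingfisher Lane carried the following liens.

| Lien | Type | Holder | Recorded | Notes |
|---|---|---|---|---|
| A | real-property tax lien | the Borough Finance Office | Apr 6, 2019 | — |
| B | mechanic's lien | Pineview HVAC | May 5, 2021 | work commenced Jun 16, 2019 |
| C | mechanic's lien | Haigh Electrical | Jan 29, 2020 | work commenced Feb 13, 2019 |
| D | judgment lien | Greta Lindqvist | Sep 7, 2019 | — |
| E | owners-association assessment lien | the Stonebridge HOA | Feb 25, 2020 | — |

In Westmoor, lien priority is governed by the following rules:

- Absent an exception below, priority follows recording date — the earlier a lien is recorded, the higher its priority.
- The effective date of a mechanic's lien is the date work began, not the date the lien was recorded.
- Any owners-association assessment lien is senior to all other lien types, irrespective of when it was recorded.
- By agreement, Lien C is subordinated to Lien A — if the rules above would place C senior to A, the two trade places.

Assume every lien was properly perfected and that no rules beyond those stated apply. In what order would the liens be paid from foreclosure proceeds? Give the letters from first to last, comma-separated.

E, A, C, B, D

Effective dates: B relates back to Jun 16, 2019 (work commenced); C's effective date is Feb 13, 2019, when work began.
E is an owners-association assessment lien, so it outranks all other liens regardless of date.
Ordering the rest by effective date: C (Feb 13, 2019), A (Apr 6, 2019), B (Jun 16, 2019), D (Sep 7, 2019).
C is senior to A before the subordination, so the two trade places.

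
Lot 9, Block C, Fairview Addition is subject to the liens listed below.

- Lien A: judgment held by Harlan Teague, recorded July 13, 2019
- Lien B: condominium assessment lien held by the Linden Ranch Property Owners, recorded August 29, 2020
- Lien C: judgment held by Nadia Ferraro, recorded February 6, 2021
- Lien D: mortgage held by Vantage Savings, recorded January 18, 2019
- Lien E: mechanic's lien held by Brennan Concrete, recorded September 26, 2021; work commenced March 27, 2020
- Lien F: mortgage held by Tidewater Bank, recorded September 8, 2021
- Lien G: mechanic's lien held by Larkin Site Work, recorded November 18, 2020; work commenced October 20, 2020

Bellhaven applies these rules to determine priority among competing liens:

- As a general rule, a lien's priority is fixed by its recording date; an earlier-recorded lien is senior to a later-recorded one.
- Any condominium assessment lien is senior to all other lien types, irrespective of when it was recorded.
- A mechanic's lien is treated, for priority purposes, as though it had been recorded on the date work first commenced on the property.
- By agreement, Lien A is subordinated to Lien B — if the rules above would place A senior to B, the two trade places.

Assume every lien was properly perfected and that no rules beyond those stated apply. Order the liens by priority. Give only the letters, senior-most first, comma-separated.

B, D, A, E, G, C, F

Effective dates after the stated exceptions: E is treated as recorded March 27, 2020, the work-commencement date; G is treated as recorded October 20, 2020, the work-commencement date.
B, as a condominium assessment lien, has superpriority and ranks first.
Among the remaining liens, by effective date: D (January 18, 2019), A (July 13, 2019), E (March 27, 2020), G (October 20, 2020), C (February 6, 2021), F (September 8, 2021).
Since A is not senior to B, the subordination leaves the order unchanged.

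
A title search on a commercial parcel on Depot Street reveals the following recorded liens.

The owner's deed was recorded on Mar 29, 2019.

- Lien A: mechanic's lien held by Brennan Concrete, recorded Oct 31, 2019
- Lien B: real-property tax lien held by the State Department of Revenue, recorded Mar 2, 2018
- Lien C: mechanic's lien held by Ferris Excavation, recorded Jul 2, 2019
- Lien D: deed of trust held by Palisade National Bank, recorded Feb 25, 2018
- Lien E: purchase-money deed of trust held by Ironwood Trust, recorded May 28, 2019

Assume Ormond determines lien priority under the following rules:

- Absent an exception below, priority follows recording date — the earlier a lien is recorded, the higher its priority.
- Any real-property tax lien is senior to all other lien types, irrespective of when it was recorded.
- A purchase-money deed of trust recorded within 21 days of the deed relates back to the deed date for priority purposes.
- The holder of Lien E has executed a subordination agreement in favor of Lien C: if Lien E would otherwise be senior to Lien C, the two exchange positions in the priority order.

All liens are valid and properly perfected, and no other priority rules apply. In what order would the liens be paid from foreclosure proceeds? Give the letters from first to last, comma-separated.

B, D, C, E, A

Effective dates after the stated exceptions: E was recorded 60 days after the deed — beyond 21 days — so no relation-back applies.
B is a real-property tax lien and takes priority over every other lien.
Ordering the rest by effective date: D (Feb 25, 2018), E (May 28, 2019), C (Jul 2, 2019), A (Oct 31, 2019).
E is senior to C before the subordination, so the two trade places.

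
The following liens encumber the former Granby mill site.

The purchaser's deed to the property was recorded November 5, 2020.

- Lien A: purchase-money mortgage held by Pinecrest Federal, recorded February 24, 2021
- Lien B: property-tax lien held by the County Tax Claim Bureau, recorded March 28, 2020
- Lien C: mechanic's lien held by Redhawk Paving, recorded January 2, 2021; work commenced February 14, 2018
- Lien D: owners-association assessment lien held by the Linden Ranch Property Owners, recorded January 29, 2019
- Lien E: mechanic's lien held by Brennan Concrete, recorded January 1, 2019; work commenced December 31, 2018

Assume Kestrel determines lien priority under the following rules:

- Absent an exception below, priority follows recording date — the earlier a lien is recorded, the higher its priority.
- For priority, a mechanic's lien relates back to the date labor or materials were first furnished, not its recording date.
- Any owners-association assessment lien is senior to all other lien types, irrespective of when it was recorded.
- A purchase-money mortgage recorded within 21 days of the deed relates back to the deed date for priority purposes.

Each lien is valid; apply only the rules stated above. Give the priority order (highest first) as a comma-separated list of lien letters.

Effective dates: A was recorded 111 days after the deed — beyond 21 days — so no relation-back applies; C is treated as recorded February 14, 2018, the work-commencement date; E's effective date is December 31, 2018, when work began.
D, as an owners-association assessment lien, has superpriority and ranks first.
Remaining liens by effective date: C (February 14, 2018), E (December 31, 2018), B (March 28, 2020), A (February 24, 2021).

D, C, E, B, A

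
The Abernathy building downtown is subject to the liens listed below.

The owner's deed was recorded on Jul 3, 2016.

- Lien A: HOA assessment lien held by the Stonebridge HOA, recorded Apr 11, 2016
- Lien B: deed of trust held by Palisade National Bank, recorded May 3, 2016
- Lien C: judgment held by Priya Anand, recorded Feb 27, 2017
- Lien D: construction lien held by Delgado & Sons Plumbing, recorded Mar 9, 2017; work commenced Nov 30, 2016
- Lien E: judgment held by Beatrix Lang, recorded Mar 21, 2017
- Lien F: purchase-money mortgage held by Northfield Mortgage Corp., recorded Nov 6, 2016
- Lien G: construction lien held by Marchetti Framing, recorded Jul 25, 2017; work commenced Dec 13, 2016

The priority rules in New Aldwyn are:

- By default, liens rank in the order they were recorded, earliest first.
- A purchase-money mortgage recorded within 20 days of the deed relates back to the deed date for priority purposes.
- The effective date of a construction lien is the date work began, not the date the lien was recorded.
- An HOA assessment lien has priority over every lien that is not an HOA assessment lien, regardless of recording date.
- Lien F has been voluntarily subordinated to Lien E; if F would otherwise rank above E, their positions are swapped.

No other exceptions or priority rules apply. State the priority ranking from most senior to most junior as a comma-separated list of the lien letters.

Effective dates: D is treated as recorded Nov 30, 2016, the work-commencement date; F was recorded 126 days after the deed, outside the 20-day window, so it keeps its recording date; G's effective date is Dec 13, 2016, when work began.
A is an HOA assessment lien, so it outranks all other liens regardless of date.
Ordering the rest by effective date: B (May 3, 2016), F (Nov 6, 2016), D (Nov 30, 2016), G (Dec 13, 2016), C (Feb 27, 2017), E (Mar 21, 2017).
Because F would otherwise rank above E, the subordination swaps them.

A, B, E, D, G, C, F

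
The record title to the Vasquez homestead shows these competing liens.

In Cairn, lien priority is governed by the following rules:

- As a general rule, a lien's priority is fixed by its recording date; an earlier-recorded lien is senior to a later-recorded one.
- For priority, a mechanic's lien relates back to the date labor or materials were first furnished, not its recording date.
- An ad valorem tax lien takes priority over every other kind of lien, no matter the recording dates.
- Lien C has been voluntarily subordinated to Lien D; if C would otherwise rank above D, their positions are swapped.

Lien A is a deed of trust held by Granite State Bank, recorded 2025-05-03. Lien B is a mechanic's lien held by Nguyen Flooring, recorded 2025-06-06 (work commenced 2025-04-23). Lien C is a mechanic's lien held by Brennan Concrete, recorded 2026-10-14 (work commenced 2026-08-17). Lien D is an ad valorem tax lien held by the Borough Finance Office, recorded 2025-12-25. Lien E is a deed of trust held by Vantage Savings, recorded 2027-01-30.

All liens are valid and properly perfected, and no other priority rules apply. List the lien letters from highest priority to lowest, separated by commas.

D, B, A, C, E

First, effective dates: B's effective date is 2025-04-23, when work began; C's effective date is 2026-08-17, when work began.
D is an ad valorem tax lien and takes priority over every other lien.
Ordering the rest by effective date: B (2025-04-23), A (2025-05-03), C (2026-08-17), E (2027-01-30).
Since C is not senior to D, the subordination leaves the order unchanged.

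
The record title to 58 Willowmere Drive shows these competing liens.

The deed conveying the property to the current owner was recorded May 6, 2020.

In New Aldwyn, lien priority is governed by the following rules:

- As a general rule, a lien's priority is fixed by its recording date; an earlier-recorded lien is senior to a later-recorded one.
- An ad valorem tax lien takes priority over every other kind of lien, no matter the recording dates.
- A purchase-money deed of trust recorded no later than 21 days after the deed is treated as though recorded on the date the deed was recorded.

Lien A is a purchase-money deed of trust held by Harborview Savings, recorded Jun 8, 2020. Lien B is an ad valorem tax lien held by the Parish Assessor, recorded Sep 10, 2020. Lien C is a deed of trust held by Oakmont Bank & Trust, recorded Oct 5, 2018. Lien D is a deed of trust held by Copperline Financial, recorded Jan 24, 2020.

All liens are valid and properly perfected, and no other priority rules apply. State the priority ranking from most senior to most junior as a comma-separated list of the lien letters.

First, effective dates: A missed the 21-day window (33 days after the deed), so its recording date stands.
As an ad valorem tax lien, B is senior to every other lien.
Remaining liens by effective date: C (Oct 5, 2018), D (Jan 24, 2020), A (Jun 8, 2020).

B, C, D, A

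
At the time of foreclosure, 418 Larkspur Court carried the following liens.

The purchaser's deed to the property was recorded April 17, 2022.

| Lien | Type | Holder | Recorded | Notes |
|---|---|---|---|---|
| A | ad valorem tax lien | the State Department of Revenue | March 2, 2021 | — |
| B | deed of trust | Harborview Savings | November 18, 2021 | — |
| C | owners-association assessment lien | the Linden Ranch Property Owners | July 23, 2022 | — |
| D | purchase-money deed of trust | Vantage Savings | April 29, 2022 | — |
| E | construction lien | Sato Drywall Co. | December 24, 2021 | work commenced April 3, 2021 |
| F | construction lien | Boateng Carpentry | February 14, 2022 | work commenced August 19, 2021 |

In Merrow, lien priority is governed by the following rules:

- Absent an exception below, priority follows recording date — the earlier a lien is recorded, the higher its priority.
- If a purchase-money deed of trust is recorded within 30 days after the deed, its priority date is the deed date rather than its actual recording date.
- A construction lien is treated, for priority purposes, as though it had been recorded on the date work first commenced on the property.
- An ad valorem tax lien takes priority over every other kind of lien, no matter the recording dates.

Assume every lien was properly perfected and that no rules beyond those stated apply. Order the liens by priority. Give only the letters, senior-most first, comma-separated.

Effective dates: D relates back to the deed date April 17, 2022; E is treated as recorded April 3, 2021, the work-commencement date; F's effective date is August 19, 2021, when work began.
A, as an ad valorem tax lien, has superpriority and ranks first.
The other liens, earliest effective date first: E (April 3, 2021), F (August 19, 2021), B (November 18, 2021), D (April 17, 2022), C (July 23, 2022).

A, E, F, B, D, C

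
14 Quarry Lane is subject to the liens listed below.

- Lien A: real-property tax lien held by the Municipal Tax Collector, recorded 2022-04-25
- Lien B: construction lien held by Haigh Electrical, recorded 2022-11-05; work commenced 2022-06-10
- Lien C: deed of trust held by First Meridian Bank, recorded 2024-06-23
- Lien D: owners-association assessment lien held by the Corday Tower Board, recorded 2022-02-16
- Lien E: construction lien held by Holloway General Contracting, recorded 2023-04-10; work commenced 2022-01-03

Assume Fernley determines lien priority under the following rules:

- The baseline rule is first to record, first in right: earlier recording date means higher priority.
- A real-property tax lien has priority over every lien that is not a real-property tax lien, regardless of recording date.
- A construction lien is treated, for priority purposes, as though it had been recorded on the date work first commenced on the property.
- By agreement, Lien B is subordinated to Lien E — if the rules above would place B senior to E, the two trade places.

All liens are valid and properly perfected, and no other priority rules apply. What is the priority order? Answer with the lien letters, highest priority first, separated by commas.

A, E, D, B, C

Effective dates: B is treated as recorded 2022-06-10, the work-commencement date; E is treated as recorded 2022-01-03, the work-commencement date.
A is a real-property tax lien and takes priority over every other lien.
Ordering the rest by effective date: E (2022-01-03), D (2022-02-16), B (2022-06-10), C (2024-06-23).
Since B is not senior to E, the subordination leaves the order unchanged.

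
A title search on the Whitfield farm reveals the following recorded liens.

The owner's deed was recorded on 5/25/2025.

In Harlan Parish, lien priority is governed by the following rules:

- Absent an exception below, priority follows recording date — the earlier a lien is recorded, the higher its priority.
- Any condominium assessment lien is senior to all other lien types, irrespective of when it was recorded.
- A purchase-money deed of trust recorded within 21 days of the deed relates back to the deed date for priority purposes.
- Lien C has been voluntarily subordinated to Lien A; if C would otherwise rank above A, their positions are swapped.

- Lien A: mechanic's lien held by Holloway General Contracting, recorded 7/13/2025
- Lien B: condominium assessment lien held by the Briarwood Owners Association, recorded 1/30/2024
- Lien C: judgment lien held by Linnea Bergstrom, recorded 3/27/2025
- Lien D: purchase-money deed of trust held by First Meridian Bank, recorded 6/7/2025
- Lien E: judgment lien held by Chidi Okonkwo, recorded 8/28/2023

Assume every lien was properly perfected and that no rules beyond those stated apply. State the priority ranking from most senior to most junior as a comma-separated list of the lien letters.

B, E, A, D, C

Effective dates: D's effective date is the deed date, 5/25/2025.
As a condominium assessment lien, B is senior to every other lien.
Among the remaining liens, by effective date: E (8/28/2023), C (3/27/2025), D (5/25/2025), A (7/13/2025).
The subordination applies — C was senior to A — so C and A swap.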